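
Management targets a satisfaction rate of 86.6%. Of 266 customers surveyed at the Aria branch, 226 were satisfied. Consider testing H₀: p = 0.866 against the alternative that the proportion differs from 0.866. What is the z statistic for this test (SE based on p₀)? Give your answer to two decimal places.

p̂ = 226/266 = 0.8496.
Under H₀, SE = √(0.866·0.134/266) = √(0.000436256) = 0.0209.
z = (0.8496 − 0.866)/0.0209 = -0.0164/0.0209 = -0.78.
p-value = 2·P(Z > 0.784) ≈ 0.4330.

z = -0.78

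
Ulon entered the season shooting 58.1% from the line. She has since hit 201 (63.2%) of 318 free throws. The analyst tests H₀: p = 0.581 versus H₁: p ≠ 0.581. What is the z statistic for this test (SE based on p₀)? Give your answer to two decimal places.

z = 1.85

p̂ = 201/318 ≈ 0.63208.
Under H₀, SE = √(0.581·0.419/318) = √(0.000765531) = 0.02767.
z = (0.63208 − 0.581)/0.02767 = 0.05108/0.02767 = 1.85.
p-value = 2·P(Z > 1.846) ≈ 0.0649.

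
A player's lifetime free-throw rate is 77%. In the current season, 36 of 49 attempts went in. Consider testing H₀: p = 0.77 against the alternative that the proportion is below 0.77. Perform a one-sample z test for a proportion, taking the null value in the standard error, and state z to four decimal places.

p̂ = 36/49 ≈ 0.734694.
Standard error under H₀: √(0.77×0.23/49) = 0.060119.
z = (0.734694 − 0.77)/0.060119 = -0.035306/0.060119 = -0.5873.

z = -0.5873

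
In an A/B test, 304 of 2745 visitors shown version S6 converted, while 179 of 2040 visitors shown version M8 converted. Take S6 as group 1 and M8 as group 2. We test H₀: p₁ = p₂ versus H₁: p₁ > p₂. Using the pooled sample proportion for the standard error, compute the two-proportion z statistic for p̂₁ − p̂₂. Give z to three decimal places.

z = 2.612

p̂₁ = 304/2745 = 0.110747, p̂₂ = 179/2040 = 0.087745.
Pooled p̂ = (304+179)/(2745+2040) = 483/4785 = 0.100940.
SE = √(p̂(1−p̂)(1/n₁+1/n₂)) = √(0.100940·0.899060·0.000854495) = √(7.75467e-05) = 0.008806.
z = (0.110747 − 0.087745)/0.008806 = 0.023002/0.008806 = 2.612.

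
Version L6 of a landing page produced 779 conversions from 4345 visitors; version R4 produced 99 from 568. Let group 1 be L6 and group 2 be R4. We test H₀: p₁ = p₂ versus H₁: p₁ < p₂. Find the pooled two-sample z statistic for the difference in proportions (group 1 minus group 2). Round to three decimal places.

z = 0.292

p̂₁ = 779/4345 ≈ 0.17929, p̂₂ = 99/568 ≈ 0.17430.
Pooled p̂ = (779+99)/(4345+568) = 878/4913 = 0.17871.
SE = √(p̂(1−p̂)(1/n₁+1/n₂)) = √(0.17871·0.82129·0.00199071) = √(0.000292182) = 0.01709.
z = (0.17929 − 0.17430)/0.01709 = 0.00499/0.01709 = 0.292.
p-value = P(Z < 0.292) ≈ 0.6148.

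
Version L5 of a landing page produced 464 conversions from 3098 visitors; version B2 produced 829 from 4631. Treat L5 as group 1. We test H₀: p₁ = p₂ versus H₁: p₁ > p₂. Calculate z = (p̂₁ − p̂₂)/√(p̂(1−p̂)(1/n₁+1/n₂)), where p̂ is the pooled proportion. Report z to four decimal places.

p̂₁ = 464/3098 ≈ 0.149774, p̂₂ = 829/4631 ≈ 0.179011.
Pooled p̂ = (464+829)/(3098+4631) = 1293/7729 = 0.167292.
SE = √(0.139305 × 0.000538725) = 0.008663.
z = (0.149774 − 0.179011)/0.008663 = -0.029237/0.008663 = -3.3749.
p-value = P(Z > -3.375) ≈ 0.9996.

z = -3.3749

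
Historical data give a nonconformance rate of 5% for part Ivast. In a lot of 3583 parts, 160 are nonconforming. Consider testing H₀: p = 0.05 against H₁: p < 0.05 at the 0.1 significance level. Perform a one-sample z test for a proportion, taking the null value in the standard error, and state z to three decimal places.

z = -1.468

p̂ = 160/3583 ≈ 0.044655.
SE = √(p₀(1−p₀)/n) = √(0.0475/3583) = 0.003641.
z = (0.044655 − 0.05)/0.003641 = -0.005345/0.003641 = -1.468.
p-value = P(Z < -1.468) ≈ 0.0711; since p < α = 0.1, reject H₀.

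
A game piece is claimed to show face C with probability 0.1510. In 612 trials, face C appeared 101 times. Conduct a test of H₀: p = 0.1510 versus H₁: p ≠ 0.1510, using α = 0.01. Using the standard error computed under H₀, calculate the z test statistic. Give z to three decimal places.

z = 0.970

p̂ = 101/612 ≈ 0.16503.
SE = √(p₀(1−p₀)/n) = √(0.1282/612) = 0.01447.
z = (0.16503 − 0.151)/0.01447 = 0.01403/0.01447 = 0.970.
p-value = 2·P(Z > 0.970) ≈ 0.3323. With α = 0.01, fail to reject H₀.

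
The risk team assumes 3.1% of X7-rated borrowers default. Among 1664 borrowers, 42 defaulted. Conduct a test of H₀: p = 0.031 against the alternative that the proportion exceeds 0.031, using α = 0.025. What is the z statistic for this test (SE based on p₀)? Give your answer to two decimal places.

z = -1.36

p̂ = 42/1664 = 0.02524.
SE = √(p₀(1−p₀)/n) = √(0.030039/1664) = 0.00425.
z = (0.02524 − 0.031)/0.00425 = -0.00576/0.00425 = -1.36.
p-value = P(Z > -1.356) ≈ 0.9124. With α = 0.025, fail to reject H₀.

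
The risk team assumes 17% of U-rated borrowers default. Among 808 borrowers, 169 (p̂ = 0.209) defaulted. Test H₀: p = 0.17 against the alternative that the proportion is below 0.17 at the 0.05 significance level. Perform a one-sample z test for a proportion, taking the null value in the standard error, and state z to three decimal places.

p̂ = 169/808 = 0.209158.
SE = √(p₀(1−p₀)/n) = √(0.1411/808) = 0.013215.
z = (0.209158 − 0.17)/0.013215 = 0.039158/0.013215 = 2.963.
p-value = P(Z < 2.963) ≈ 0.9985. With α = 0.05, fail to reject H₀.

z = 2.963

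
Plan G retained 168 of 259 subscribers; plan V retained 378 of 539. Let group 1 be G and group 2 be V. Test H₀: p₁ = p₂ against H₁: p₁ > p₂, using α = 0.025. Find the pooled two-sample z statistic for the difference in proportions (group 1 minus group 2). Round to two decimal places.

p̂₁ = 168/259 ≈ 0.6486, p̂₂ = 378/539 ≈ 0.7013.
Pooled p̂ = (168+378)/(259+539) = 546/798 = 0.6842.
SE = √(0.216066 × 0.00571629) = 0.0351.
z = (0.6486 − 0.7013)/0.0351 = -0.0527/0.0351 = -1.50.
p-value = P(Z > -1.498) ≈ 0.9329, so at α = 0.025 we fail to reject H₀.

z = -1.50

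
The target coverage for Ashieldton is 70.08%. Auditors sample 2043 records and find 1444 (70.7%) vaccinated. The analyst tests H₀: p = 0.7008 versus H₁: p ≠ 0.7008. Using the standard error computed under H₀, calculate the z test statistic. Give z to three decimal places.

p̂ = 1444/2043 = 0.706804.
SE = √(p₀(1−p₀)/n) = √(0.20968/2043) = 0.010131.
z = (0.706804 − 0.7008)/0.010131 = 0.006004/0.010131 = 0.593.
p-value = 2·P(Z > 0.593) ≈ 0.5534.

z = 0.593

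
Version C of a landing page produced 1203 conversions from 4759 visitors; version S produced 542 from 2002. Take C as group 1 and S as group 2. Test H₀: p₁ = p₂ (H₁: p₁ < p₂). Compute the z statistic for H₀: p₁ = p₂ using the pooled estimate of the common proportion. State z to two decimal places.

z = -1.54

p̂₁ = 1203/4759 = 0.25278, p̂₂ = 542/2002 = 0.27073.
Pooled p̂ = (1203+542)/(4759+2002) = 1745/6761 = 0.25810.
SE = √(0.191483 × 0.000709629) = 0.01166.
z = (0.25278 − 0.27073)/0.01166 = -0.01795/0.01166 = -1.54.
p-value = P(Z < -1.539) ≈ 0.0618.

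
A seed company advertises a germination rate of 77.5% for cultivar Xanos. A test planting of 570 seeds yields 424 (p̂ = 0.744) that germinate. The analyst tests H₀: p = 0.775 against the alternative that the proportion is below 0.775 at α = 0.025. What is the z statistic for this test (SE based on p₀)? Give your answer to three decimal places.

p̂ = 424/570 = 0.74386.
SE = √(p₀(1−p₀)/n) = √(0.17437/570) = 0.01749.
z = (0.74386 − 0.775)/0.01749 = -0.03114/0.01749 = -1.780.
p-value = P(Z < -1.780) ≈ 0.0375; since p > α = 0.025, fail to reject H₀.

z = -1.780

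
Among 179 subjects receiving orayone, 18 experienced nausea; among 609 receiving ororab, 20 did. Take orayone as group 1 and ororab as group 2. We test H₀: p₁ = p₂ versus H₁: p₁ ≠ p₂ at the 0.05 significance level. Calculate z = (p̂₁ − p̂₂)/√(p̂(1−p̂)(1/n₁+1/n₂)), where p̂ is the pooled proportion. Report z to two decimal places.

z = 3.72

p̂₁ = 18/179 ≈ 0.10056, p̂₂ = 20/609 ≈ 0.03284.
Pooled p̂ = (18+20)/(179+609) = 38/788 = 0.04822.
SE = √(0.0458979 × 0.00722863) = 0.01821.
z = (0.10056 − 0.03284)/0.01821 = 0.06772/0.01821 = 3.72.
p-value = 2·P(Z > 3.718) ≈ 0.0002. With α = 0.05, reject H₀.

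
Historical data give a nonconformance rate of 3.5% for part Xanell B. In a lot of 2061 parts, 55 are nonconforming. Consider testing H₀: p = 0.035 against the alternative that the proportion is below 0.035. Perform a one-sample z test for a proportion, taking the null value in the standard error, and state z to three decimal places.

z = -2.054

p̂ = 55/2061 = 0.026686.
Standard error under H₀: √(0.035×0.965/2061) = 0.004048.
z = (0.026686 − 0.035)/0.004048 = -0.008314/0.004048 = -2.054.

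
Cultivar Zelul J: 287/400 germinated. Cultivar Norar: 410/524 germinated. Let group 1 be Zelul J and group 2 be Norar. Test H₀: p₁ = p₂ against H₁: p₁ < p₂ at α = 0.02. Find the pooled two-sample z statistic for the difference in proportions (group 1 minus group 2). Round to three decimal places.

z = -2.272

p̂₁ = 287/400 = 0.71750, p̂₂ = 410/524 = 0.78244.
Pooled p̂ = (287+410)/(400+524) = 697/924 = 0.75433.
SE = √(0.185317 × 0.0044084) = 0.02858.
z = (0.71750 − 0.78244)/0.02858 = -0.06494/0.02858 = -2.272.
p-value = P(Z < -2.272) ≈ 0.0115. With α = 0.02, reject H₀.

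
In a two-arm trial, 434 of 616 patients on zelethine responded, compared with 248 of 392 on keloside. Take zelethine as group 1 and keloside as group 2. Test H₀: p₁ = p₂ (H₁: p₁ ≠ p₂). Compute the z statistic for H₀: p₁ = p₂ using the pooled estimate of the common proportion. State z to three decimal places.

p̂₁ = 434/616 ≈ 0.70455, p̂₂ = 248/392 ≈ 0.63265.
Pooled p̂ = (434+248)/(616+392) = 682/1008 = 0.67659.
SE = √(p̂(1−p̂)(1/n₁+1/n₂)) = √(0.67659·0.32341·0.0041744) = √(0.000913429) = 0.03022.
z = (0.70455 − 0.63265)/0.03022 = 0.07190/0.03022 = 2.379.

z = 2.379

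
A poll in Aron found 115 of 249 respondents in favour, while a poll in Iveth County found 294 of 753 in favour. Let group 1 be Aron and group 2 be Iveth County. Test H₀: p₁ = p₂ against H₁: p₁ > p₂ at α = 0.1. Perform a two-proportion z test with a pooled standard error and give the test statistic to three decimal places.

p̂₁ = 115/249 = 0.46185, p̂₂ = 294/753 = 0.39044.
Pooled p̂ = (115+294)/(249+753) = 409/1002 = 0.40818.
SE = √(p̂(1−p̂)(1/n₁+1/n₂)) = √(0.40818·0.59182·0.00534409) = √(0.00129097) = 0.03593.
z = (0.46185 − 0.39044)/0.03593 = 0.07141/0.03593 = 1.987.
p-value = P(Z > 1.987) ≈ 0.0234, so at α = 0.1 we reject H₀.

z = 1.987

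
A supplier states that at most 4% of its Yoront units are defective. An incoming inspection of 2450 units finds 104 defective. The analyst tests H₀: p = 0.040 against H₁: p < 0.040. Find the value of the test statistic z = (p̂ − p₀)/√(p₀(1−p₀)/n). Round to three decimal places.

p̂ = 104/2450 = 0.04245.
Standard error under H₀: √(0.04×0.96/2450) = 0.00396.
z = (0.04245 − 0.04)/0.00396 = 0.00245/0.00396 = 0.619.

z = 0.619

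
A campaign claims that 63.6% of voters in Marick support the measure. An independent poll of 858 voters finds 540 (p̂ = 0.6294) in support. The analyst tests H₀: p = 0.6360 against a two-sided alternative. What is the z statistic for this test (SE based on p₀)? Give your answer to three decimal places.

z = -0.404

p̂ = 540/858 = 0.62937.
Under H₀, SE = √(0.636·0.364/858) = √(0.000269818) = 0.01643.
z = (0.62937 − 0.636)/0.01643 = -0.00663/0.01643 = -0.404.
Two-sided p-value ≈ 2·Φ(−0.404) = 0.6865.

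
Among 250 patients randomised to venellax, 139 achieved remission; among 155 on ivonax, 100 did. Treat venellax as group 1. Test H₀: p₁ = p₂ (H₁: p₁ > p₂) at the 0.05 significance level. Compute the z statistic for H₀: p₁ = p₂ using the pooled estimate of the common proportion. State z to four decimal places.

p̂₁ = 139/250 = 0.556000, p̂₂ = 100/155 = 0.645161.
Pooled p̂ = (139+100)/(250+155) = 239/405 = 0.590123.
SE = √(p̂(1−p̂)(1/n₁+1/n₂)) = √(0.590123·0.409877·0.0104516) = √(0.00252801) = 0.050279.
z = (0.556000 − 0.645161)/0.050279 = -0.089161/0.050279 = -1.7733.
p-value = P(Z > -1.773) ≈ 0.9619, so at α = 0.05 we fail to reject H₀.

z = -1.7733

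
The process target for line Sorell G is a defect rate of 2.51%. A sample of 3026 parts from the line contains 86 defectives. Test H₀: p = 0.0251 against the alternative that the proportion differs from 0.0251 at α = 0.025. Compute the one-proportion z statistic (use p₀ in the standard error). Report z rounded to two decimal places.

p̂ = 86/3026 ≈ 0.02842.
Standard error under H₀: √(0.0251×0.9749/3026) = 0.00284.
z = (0.02842 − 0.0251)/0.00284 = 0.00332/0.00284 = 1.17.
Two-sided p-value ≈ 2·Φ(−1.168) = 0.2430. With α = 0.025, fail to reject H₀.

z = 1.17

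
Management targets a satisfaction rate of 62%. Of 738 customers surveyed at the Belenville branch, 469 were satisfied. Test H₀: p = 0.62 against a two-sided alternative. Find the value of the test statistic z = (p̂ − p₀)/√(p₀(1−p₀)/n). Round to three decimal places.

z = 0.868

p̂ = 469/738 = 0.635501.
Standard error under H₀: √(0.62×0.38/738) = 0.017867.
z = (0.635501 − 0.62)/0.017867 = 0.015501/0.017867 = 0.868.
p-value = 2·P(Z > 0.868) ≈ 0.3856.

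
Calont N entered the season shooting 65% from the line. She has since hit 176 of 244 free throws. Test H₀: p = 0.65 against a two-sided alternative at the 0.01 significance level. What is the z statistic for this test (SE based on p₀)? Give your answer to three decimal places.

z = 2.335

p̂ = 176/244 ≈ 0.721311.
SE = √(p₀(1−p₀)/n) = √(0.2275/244) = 0.030535.
z = (0.721311 − 0.65)/0.030535 = 0.071311/0.030535 = 2.335.
Two-sided p-value ≈ 2·Φ(−2.335) = 0.0195; since p > α = 0.01, fail to reject H₀.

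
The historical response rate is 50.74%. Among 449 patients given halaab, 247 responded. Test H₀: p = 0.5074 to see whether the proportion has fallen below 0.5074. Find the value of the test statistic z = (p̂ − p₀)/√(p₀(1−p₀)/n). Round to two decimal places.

z = 1.81

p̂ = 247/449 = 0.5501.
SE = √(p₀(1−p₀)/n) = √(0.24995/449) = 0.0236.
z = (0.5501 − 0.5074)/0.0236 = 0.0427/0.0236 = 1.81.
p-value = P(Z < 1.810) ≈ 0.9649.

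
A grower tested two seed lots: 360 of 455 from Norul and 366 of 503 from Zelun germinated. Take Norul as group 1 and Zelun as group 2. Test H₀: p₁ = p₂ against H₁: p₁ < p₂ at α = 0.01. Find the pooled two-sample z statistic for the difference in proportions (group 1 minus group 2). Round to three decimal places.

z = 2.294

p̂₁ = 360/455 ≈ 0.79121, p̂₂ = 366/503 ≈ 0.72763.
Pooled p̂ = (360+366)/(455+503) = 726/958 = 0.75783.
SE = √(p̂(1−p̂)(1/n₁+1/n₂)) = √(0.75783·0.24217·0.00418587) = √(0.00076821) = 0.02772.
z = (0.79121 − 0.72763)/0.02772 = 0.06358/0.02772 = 2.294.
p-value = P(Z < 2.294) ≈ 0.9891. With α = 0.01, fail to reject H₀.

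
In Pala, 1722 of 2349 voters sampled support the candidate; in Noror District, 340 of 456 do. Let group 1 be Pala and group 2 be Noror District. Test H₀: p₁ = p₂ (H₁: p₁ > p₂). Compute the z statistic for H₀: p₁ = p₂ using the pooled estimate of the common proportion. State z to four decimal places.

p̂₁ = 1722/2349 = 0.733078, p̂₂ = 340/456 = 0.745614.
Pooled p̂ = (1722+340)/(2349+456) = 2062/2805 = 0.735116.
SE = √(0.194721 × 0.0026187) = 0.022581.
z = (0.733078 − 0.745614)/0.022581 = -0.012536/0.022581 = -0.5552.
p-value = P(Z > -0.555) ≈ 0.7106.

z = -0.5552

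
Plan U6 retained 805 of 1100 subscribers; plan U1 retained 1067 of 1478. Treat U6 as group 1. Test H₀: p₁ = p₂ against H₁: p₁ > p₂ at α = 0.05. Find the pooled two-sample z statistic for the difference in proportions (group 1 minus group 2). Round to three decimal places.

z = 0.557

p̂₁ = 805/1100 = 0.73182, p̂₂ = 1067/1478 = 0.72192.
Pooled p̂ = (805+1067)/(1100+1478) = 1872/2578 = 0.72614.
SE = √(p̂(1−p̂)(1/n₁+1/n₂)) = √(0.72614·0.27386·0.00158568) = √(0.000315327) = 0.01776.
z = (0.73182 − 0.72192)/0.01776 = 0.00990/0.01776 = 0.557.
p-value = P(Z > 0.557) ≈ 0.2887; since p > α = 0.05, fail to reject H₀.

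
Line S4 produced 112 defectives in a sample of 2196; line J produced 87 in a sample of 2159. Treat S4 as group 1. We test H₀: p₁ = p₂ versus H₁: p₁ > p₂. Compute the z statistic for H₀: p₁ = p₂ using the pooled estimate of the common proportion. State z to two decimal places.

p̂₁ = 112/2196 ≈ 0.05100, p̂₂ = 87/2159 ≈ 0.04030.
Pooled p̂ = (112+87)/(2196+2159) = 199/4355 = 0.04569.
SE = √(p̂(1−p̂)(1/n₁+1/n₂)) = √(0.04569·0.95431·0.000918551) = √(4.00549e-05) = 0.00633.
z = (0.05100 − 0.04030)/0.00633 = 0.01070/0.00633 = 1.69.

z = 1.69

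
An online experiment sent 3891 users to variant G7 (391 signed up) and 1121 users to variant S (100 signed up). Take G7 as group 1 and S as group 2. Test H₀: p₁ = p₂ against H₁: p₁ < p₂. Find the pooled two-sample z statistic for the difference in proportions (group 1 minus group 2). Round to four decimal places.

z = 1.1196

p̂₁ = 391/3891 ≈ 0.100488, p̂₂ = 100/1121 ≈ 0.089206.
Pooled p̂ = (391+100)/(3891+1121) = 491/5012 = 0.097965.
SE = √(0.0883678 × 0.00114906) = 0.010077.
z = (0.100488 − 0.089206)/0.010077 = 0.011282/0.010077 = 1.1196.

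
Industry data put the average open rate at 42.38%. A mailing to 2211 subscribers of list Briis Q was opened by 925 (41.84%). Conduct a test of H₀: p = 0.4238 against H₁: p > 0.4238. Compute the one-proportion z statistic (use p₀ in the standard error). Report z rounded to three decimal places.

p̂ = 925/2211 ≈ 0.418363.
Standard error under H₀: √(0.4238×0.5762/2211) = 0.010509.
z = (0.418363 − 0.4238)/0.010509 = -0.005437/0.010509 = -0.517.
p-value = P(Z > -0.517) ≈ 0.6976.

z = -0.517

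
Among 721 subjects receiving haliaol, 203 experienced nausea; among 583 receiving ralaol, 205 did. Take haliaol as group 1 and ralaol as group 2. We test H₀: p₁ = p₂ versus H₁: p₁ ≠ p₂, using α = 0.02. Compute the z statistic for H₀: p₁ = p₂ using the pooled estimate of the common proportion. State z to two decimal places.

p̂₁ = 203/721 ≈ 0.2816, p̂₂ = 205/583 ≈ 0.3516.
Pooled p̂ = (203+205)/(721+583) = 408/1304 = 0.3129.
SE = √(0.214987 × 0.00310223) = 0.0258.
z = (0.2816 − 0.3516)/0.0258 = -0.0700/0.0258 = -2.71.
Two-sided p-value ≈ 2·Φ(−2.713) = 0.0067, so at α = 0.02 we reject H₀.

z = -2.71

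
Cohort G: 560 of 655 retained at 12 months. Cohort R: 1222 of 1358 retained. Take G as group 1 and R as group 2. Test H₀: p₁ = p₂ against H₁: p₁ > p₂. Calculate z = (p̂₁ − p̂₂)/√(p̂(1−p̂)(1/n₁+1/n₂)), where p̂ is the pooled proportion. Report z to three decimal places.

p̂₁ = 560/655 ≈ 0.85496, p̂₂ = 1222/1358 ≈ 0.89985.
Pooled p̂ = (560+1222)/(655+1358) = 1782/2013 = 0.88525.
SE = √(0.101586 × 0.00226309) = 0.01516.
z = (0.85496 − 0.89985)/0.01516 = -0.04489/0.01516 = -2.961.
p-value = P(Z > -2.961) ≈ 0.9985.

z = -2.961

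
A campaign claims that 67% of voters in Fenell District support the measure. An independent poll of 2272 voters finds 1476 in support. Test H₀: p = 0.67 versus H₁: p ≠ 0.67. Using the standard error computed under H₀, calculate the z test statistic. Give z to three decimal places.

p̂ = 1476/2272 = 0.649648.
SE = √(p₀(1−p₀)/n) = √(0.2211/2272) = 0.009865.
z = (0.649648 − 0.67)/0.009865 = -0.020352/0.009865 = -2.063.
p-value = 2·P(Z > 2.063) ≈ 0.0391.

z = -2.063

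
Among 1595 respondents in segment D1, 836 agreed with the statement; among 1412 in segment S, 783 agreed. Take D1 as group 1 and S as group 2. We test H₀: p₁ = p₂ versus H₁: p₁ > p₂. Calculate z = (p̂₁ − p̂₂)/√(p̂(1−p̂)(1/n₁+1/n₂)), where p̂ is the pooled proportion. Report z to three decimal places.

p̂₁ = 836/1595 = 0.524138, p̂₂ = 783/1412 = 0.554533.
Pooled p̂ = (836+783)/(1595+1412) = 1619/3007 = 0.538410.
SE = √(0.248525 × 0.00133517) = 0.018216.
z = (0.524138 − 0.554533)/0.018216 = -0.030395/0.018216 = -1.669.
p-value = P(Z > -1.669) ≈ 0.9524.

z = -1.669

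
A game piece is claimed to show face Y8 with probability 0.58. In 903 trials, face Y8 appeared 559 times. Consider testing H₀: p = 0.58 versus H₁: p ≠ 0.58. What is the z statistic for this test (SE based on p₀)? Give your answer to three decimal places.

z = 2.377

p̂ = 559/903 = 0.619048.
SE = √(p₀(1−p₀)/n) = √(0.2436/903) = 0.016425.
z = (0.619048 − 0.58)/0.016425 = 0.039048/0.016425 = 2.377.
Two-sided p-value ≈ 2·Φ(−2.377) = 0.0174.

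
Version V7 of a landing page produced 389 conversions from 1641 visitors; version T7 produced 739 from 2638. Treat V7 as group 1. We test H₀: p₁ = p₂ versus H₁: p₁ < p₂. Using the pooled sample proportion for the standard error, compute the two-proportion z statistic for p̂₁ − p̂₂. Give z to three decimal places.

z = -3.110

p̂₁ = 389/1641 ≈ 0.237051, p̂₂ = 739/2638 ≈ 0.280136.
Pooled p̂ = (389+739)/(1641+2638) = 1128/4279 = 0.263613.
SE = √(p̂(1−p̂)(1/n₁+1/n₂)) = √(0.263613·0.736387·0.00098846) = √(0.000191881) = 0.013852.
z = (0.237051 − 0.280136)/0.013852 = -0.043085/0.013852 = -3.110.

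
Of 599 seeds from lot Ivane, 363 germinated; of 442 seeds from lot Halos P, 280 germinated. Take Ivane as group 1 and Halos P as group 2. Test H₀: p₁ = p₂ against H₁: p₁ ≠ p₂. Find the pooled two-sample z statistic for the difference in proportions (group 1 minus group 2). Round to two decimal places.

p̂₁ = 363/599 = 0.6060, p̂₂ = 280/442 = 0.6335.
Pooled p̂ = (363+280)/(599+442) = 643/1041 = 0.6177.
SE = √(p̂(1−p̂)(1/n₁+1/n₂)) = √(0.6177·0.3823·0.00393189) = √(0.000928526) = 0.0305.
z = (0.6060 − 0.6335)/0.0305 = -0.0275/0.0305 = -0.90.

z = -0.90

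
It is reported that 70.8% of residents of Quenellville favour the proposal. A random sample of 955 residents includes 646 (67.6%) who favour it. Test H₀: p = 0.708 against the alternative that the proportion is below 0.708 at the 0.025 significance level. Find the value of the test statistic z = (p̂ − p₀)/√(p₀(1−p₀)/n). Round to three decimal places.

z = -2.145

p̂ = 646/955 = 0.67644.
SE = √(p₀(1−p₀)/n) = √(0.20674/955) = 0.01471.
z = (0.67644 − 0.708)/0.01471 = -0.03156/0.01471 = -2.145.
p-value = P(Z < -2.145) ≈ 0.0160, so at α = 0.025 we reject H₀.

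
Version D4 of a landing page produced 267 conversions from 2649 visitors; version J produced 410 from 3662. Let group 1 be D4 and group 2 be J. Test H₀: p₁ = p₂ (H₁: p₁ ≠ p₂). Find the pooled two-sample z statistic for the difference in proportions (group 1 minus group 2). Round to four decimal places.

p̂₁ = 267/2649 = 0.100793, p̂₂ = 410/3662 = 0.111961.
Pooled p̂ = (267+410)/(2649+3662) = 677/6311 = 0.107273.
SE = √(0.0957655 × 0.000650576) = 0.007893.
z = (0.100793 − 0.111961)/0.007893 = -0.011168/0.007893 = -1.4149.
p-value = 2·P(Z > 1.415) ≈ 0.1571.

z = -1.4149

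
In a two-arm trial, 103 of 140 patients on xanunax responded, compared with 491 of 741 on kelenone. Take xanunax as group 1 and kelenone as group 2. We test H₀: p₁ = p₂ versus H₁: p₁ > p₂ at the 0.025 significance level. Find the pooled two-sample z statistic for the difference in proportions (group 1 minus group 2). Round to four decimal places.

z = 1.6925

p̂₁ = 103/140 ≈ 0.735714, p̂₂ = 491/741 ≈ 0.662618.
Pooled p̂ = (103+491)/(140+741) = 594/881 = 0.674234.
SE = √(p̂(1−p̂)(1/n₁+1/n₂)) = √(0.674234·0.325766·0.00849238) = √(0.00186529) = 0.043189.
z = (0.735714 − 0.662618)/0.043189 = 0.073096/0.043189 = 1.6925.
p-value = P(Z > 1.692) ≈ 0.0453. With α = 0.025, fail to reject H₀.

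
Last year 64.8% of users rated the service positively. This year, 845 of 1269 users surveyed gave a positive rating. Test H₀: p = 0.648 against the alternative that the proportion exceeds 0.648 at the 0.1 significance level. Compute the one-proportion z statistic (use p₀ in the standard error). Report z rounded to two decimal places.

z = 1.33

p̂ = 845/1269 = 0.66588.
Under H₀, SE = √(0.648·0.352/1269) = √(0.000179745) = 0.01341.
z = (0.66588 − 0.648)/0.01341 = 0.01788/0.01341 = 1.33.
p-value = P(Z > 1.334) ≈ 0.0912; since p < α = 0.1, reject H₀.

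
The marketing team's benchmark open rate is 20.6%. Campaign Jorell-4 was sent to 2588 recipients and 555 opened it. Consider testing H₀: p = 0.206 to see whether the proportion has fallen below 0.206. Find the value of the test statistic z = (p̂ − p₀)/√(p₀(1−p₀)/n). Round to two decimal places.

p̂ = 555/2588 ≈ 0.21445.
Standard error under H₀: √(0.206×0.794/2588) = 0.00795.
z = (0.21445 − 0.206)/0.00795 = 0.00845/0.00795 = 1.06.
p-value = P(Z < 1.063) ≈ 0.8561.

z = 1.06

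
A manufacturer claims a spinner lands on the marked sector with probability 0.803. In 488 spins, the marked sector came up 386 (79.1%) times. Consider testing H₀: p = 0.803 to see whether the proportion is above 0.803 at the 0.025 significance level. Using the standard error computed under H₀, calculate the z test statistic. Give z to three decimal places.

p̂ = 386/488 = 0.790984.
Standard error under H₀: √(0.803×0.197/488) = 0.018004.
z = (0.790984 − 0.803)/0.018004 = -0.012016/0.018004 = -0.667.
p-value = P(Z > -0.667) ≈ 0.7477; since p > α = 0.025, fail to reject H₀.

z = -0.667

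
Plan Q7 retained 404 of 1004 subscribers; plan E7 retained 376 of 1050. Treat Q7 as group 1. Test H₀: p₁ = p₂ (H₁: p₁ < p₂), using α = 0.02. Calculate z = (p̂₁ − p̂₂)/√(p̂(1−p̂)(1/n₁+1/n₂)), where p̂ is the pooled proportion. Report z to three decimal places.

z = 2.068

p̂₁ = 404/1004 = 0.40239, p̂₂ = 376/1050 = 0.35810.
Pooled p̂ = (404+376)/(1004+1050) = 780/2054 = 0.37975.
SE = √(p̂(1−p̂)(1/n₁+1/n₂)) = √(0.37975·0.62025·0.0019484) = √(0.000458924) = 0.02142.
z = (0.40239 − 0.35810)/0.02142 = 0.04429/0.02142 = 2.068.
p-value = P(Z < 2.068) ≈ 0.9807; since p > α = 0.02, fail to reject H₀.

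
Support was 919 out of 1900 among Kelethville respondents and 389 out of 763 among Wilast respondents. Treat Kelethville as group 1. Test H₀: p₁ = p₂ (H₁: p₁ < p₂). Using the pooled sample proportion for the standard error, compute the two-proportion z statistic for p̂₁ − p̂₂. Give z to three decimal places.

p̂₁ = 919/1900 ≈ 0.48368, p̂₂ = 389/763 ≈ 0.50983.
Pooled p̂ = (919+389)/(1900+763) = 1308/2663 = 0.49118.
SE = √(0.249922 × 0.00183693) = 0.02143.
z = (0.48368 − 0.50983)/0.02143 = -0.02615/0.02143 = -1.220.

z = -1.220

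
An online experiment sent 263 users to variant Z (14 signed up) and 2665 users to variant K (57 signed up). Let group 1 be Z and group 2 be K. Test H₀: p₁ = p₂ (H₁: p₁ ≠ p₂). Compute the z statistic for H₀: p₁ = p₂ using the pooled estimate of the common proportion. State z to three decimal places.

p̂₁ = 14/263 = 0.05323, p̂₂ = 57/2665 = 0.02139.
Pooled p̂ = (14+57)/(263+2665) = 71/2928 = 0.02425.
SE = √(0.0236606 × 0.00417752) = 0.00994.
z = (0.05323 − 0.02139)/0.00994 = 0.03184/0.00994 = 3.203.

z = 3.203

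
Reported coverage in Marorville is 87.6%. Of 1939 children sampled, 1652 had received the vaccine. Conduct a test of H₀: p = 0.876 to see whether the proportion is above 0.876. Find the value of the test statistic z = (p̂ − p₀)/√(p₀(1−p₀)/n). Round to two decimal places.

p̂ = 1652/1939 ≈ 0.85199.
Under H₀, SE = √(0.876·0.124/1939) = √(5.60206e-05) = 0.00748.
z = (0.85199 − 0.876)/0.00748 = -0.02401/0.00748 = -3.21.

z = -3.21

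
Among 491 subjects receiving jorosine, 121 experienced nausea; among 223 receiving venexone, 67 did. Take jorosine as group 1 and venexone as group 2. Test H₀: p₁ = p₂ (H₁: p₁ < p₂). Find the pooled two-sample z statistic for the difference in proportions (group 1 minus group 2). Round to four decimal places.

p̂₁ = 121/491 = 0.2464358, p̂₂ = 67/223 = 0.3004484.
Pooled p̂ = (121+67)/(491+223) = 188/714 = 0.2633053.
SE = √(0.193976 × 0.00652096) = 0.0355655.
z = (0.2464358 − 0.3004484)/0.0355655 = -0.0540126/0.0355655 = -1.5187.

z = -1.5187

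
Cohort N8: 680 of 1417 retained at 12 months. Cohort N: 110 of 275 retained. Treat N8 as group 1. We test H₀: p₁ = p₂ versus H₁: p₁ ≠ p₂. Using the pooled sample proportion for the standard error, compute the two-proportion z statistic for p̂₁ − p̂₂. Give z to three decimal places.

z = 2.430

p̂₁ = 680/1417 ≈ 0.47989, p̂₂ = 110/275 ≈ 0.40000.
Pooled p̂ = (680+110)/(1417+275) = 790/1692 = 0.46690.
SE = √(0.248905 × 0.00434208) = 0.03287.
z = (0.47989 − 0.40000)/0.03287 = 0.07989/0.03287 = 2.430.
Two-sided p-value ≈ 2·Φ(−2.430) = 0.0151.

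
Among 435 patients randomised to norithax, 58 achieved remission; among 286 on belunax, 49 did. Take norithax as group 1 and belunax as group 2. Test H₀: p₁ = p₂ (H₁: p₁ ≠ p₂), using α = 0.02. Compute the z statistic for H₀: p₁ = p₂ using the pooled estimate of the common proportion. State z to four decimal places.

z = -1.4039

p̂₁ = 58/435 = 0.1333333, p̂₂ = 49/286 = 0.1713287.
Pooled p̂ = (58+49)/(435+286) = 107/721 = 0.1484050.
SE = √(0.126381 × 0.00579535) = 0.0270633.
z = (0.1333333 − 0.1713287)/0.0270633 = -0.0379954/0.0270633 = -1.4039.
Two-sided p-value ≈ 2·Φ(−1.404) = 0.1603; since p > α = 0.02, fail to reject H₀.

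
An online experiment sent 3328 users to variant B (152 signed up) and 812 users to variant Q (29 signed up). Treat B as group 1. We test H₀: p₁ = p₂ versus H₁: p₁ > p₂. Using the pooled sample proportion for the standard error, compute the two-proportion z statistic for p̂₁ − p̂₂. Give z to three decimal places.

p̂₁ = 152/3328 ≈ 0.045673, p̂₂ = 29/812 ≈ 0.035714.
Pooled p̂ = (152+29)/(3328+812) = 181/4140 = 0.043720.
SE = √(p̂(1−p̂)(1/n₁+1/n₂)) = √(0.043720·0.956280·0.00153201) = √(6.40508e-05) = 0.008003.
z = (0.045673 − 0.035714)/0.008003 = 0.009959/0.008003 = 1.244.
p-value = P(Z > 1.244) ≈ 0.1067.

z = 1.244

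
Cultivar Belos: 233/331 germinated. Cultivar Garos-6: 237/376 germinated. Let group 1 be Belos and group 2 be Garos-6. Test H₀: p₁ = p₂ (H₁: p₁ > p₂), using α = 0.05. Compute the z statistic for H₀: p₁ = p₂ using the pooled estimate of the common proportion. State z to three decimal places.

z = 2.069

p̂₁ = 233/331 = 0.70393, p̂₂ = 237/376 = 0.63032.
Pooled p̂ = (233+237)/(331+376) = 470/707 = 0.66478.
SE = √(p̂(1−p̂)(1/n₁+1/n₂)) = √(0.66478·0.33522·0.00568072) = √(0.00126593) = 0.03558.
z = (0.70393 − 0.63032)/0.03558 = 0.07361/0.03558 = 2.069.
p-value = P(Z > 2.069) ≈ 0.0193. With α = 0.05, reject H₀.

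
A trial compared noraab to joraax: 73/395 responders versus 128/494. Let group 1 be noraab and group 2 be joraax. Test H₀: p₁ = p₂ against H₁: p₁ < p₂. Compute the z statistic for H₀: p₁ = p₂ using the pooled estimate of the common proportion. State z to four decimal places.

p̂₁ = 73/395 = 0.184810, p̂₂ = 128/494 = 0.259109.
Pooled p̂ = (73+128)/(395+494) = 201/889 = 0.226097.
SE = √(0.174977 × 0.00455594) = 0.028234.
z = (0.184810 − 0.259109)/0.028234 = -0.074299/0.028234 = -2.6315.
p-value = P(Z < -2.632) ≈ 0.0043.

z = -2.6315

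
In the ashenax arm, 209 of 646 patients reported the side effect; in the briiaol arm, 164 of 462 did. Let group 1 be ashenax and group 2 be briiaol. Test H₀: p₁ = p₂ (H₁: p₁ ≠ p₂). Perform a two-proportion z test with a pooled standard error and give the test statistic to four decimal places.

p̂₁ = 209/646 = 0.323529, p̂₂ = 164/462 = 0.354978.
Pooled p̂ = (209+164)/(646+462) = 373/1108 = 0.336643.
SE = √(p̂(1−p̂)(1/n₁+1/n₂)) = √(0.336643·0.663357·0.00371249) = √(0.000829052) = 0.028793.
z = (0.323529 − 0.354978)/0.028793 = -0.031449/0.028793 = -1.0922.

z = -1.0922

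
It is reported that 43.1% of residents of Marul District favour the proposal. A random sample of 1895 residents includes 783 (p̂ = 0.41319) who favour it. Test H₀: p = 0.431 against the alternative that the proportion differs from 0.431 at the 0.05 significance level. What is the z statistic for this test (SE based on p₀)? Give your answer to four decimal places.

z = -1.5653

p̂ = 783/1895 ≈ 0.413193.
Under H₀, SE = √(0.431·0.569/1895) = √(0.000129414) = 0.011376.
z = (0.413193 − 0.431)/0.011376 = -0.017807/0.011376 = -1.5653.
p-value = 2·P(Z > 1.565) ≈ 0.1175, so at α = 0.05 we fail to reject H₀.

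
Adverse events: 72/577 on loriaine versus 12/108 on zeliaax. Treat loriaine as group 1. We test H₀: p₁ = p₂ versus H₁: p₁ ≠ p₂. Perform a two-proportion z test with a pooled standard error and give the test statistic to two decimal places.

z = 0.40

p̂₁ = 72/577 = 0.1248, p̂₂ = 12/108 = 0.1111.
Pooled p̂ = (72+12)/(577+108) = 84/685 = 0.1226.
SE = √(0.10759 × 0.0109924) = 0.0344.
z = (0.1248 − 0.1111)/0.0344 = 0.0137/0.0344 = 0.40.
Two-sided p-value ≈ 2·Φ(−0.398) = 0.6910.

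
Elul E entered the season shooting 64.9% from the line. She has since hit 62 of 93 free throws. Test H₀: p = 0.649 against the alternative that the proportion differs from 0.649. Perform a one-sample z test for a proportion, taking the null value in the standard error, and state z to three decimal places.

z = 0.357

p̂ = 62/93 = 0.66667.
Under H₀, SE = √(0.649·0.351/93) = √(0.00244945) = 0.04949.
z = (0.66667 − 0.649)/0.04949 = 0.01767/0.04949 = 0.357.
Two-sided p-value ≈ 2·Φ(−0.357) = 0.7211.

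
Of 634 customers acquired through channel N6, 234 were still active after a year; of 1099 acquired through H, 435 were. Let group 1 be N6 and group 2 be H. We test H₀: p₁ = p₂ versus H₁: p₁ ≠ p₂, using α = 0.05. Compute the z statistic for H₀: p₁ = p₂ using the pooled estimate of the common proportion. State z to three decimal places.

z = -1.101

p̂₁ = 234/634 ≈ 0.369085, p̂₂ = 435/1099 ≈ 0.395814.
Pooled p̂ = (234+435)/(634+1099) = 669/1733 = 0.386036.
SE = √(0.237012 × 0.00248721) = 0.024280.
z = (0.369085 − 0.395814)/0.024280 = -0.026729/0.024280 = -1.101.
Two-sided p-value ≈ 2·Φ(−1.101) = 0.2709; since p > α = 0.05, fail to reject H₀.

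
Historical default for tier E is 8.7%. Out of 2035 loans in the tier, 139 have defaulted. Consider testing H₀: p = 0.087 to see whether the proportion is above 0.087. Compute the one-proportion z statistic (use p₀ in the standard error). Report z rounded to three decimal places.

p̂ = 139/2035 ≈ 0.06830.
Standard error under H₀: √(0.087×0.913/2035) = 0.00625.
z = (0.06830 − 0.087)/0.00625 = -0.01870/0.00625 = -2.992.

z = -2.992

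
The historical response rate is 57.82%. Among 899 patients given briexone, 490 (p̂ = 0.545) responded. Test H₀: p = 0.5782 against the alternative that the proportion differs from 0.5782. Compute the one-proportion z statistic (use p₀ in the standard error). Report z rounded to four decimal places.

z = -2.0127

p̂ = 490/899 ≈ 0.5450501.
Standard error under H₀: √(0.5782×0.4218/899) = 0.0164707.
z = (0.5450501 − 0.5782)/0.0164707 = -0.0331499/0.0164707 = -2.0127.
Two-sided p-value ≈ 2·Φ(−2.013) = 0.0442.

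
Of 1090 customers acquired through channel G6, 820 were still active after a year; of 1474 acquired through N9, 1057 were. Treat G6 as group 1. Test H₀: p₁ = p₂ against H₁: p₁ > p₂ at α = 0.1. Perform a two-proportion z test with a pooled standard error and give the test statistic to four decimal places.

z = 1.9894

p̂₁ = 820/1090 = 0.752294, p̂₂ = 1057/1474 = 0.717096.
Pooled p̂ = (820+1057)/(1090+1474) = 1877/2564 = 0.732059.
SE = √(0.196148 × 0.00159586) = 0.017693.
z = (0.752294 − 0.717096)/0.017693 = 0.035198/0.017693 = 1.9894.
p-value = P(Z > 1.989) ≈ 0.0233, so at α = 0.1 we reject H₀.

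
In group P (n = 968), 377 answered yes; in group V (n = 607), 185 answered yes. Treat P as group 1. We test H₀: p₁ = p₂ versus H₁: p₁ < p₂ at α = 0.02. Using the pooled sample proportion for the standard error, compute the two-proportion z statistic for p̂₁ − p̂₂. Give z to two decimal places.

p̂₁ = 377/968 = 0.38946, p̂₂ = 185/607 = 0.30478.
Pooled p̂ = (377+185)/(968+607) = 562/1575 = 0.35683.
SE = √(0.229501 × 0.0026805) = 0.02480.
z = (0.38946 − 0.30478)/0.02480 = 0.08468/0.02480 = 3.41.
p-value = P(Z < 3.414) ≈ 0.9997. With α = 0.02, fail to reject H₀.

z = 3.41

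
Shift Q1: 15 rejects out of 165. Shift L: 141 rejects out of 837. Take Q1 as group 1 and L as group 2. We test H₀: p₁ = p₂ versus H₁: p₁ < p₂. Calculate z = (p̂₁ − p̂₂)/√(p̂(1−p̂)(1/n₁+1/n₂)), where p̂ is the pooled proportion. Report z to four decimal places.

p̂₁ = 15/165 = 0.0909091, p̂₂ = 141/837 = 0.1684588.
Pooled p̂ = (15+141)/(165+837) = 156/1002 = 0.1556886.
SE = √(0.13145 × 0.00725535) = 0.0308822.
z = (0.0909091 − 0.1684588)/0.0308822 = -0.0775497/0.0308822 = -2.5111.
p-value = P(Z < -2.511) ≈ 0.0060.

z = -2.5111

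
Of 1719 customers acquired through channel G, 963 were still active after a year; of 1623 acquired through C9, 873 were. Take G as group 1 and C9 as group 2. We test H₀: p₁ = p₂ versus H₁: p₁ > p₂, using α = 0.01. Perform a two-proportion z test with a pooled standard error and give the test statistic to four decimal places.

z = 1.2959

p̂₁ = 963/1719 ≈ 0.560209, p̂₂ = 873/1623 ≈ 0.537893.
Pooled p̂ = (963+873)/(1719+1623) = 1836/3342 = 0.549372.
SE = √(p̂(1−p̂)(1/n₁+1/n₂)) = √(0.549372·0.450628·0.00119788) = √(0.000296549) = 0.017221.
z = (0.560209 − 0.537893)/0.017221 = 0.022316/0.017221 = 1.2959.
p-value = P(Z > 1.296) ≈ 0.0975, so at α = 0.01 we fail to reject H₀.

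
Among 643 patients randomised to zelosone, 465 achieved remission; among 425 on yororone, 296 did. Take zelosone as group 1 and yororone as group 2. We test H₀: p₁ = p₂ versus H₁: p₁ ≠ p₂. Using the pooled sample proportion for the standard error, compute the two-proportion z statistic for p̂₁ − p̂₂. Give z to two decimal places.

p̂₁ = 465/643 ≈ 0.7232, p̂₂ = 296/425 ≈ 0.6965.
Pooled p̂ = (465+296)/(643+425) = 761/1068 = 0.7125.
SE = √(0.204824 × 0.00390815) = 0.0283.
z = (0.7232 − 0.6965)/0.0283 = 0.0267/0.0283 = 0.94.
Two-sided p-value ≈ 2·Φ(−0.944) = 0.3453.

z = 0.94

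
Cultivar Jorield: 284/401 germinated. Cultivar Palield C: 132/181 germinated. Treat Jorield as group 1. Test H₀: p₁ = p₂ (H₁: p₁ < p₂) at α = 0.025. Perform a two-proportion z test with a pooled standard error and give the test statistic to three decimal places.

p̂₁ = 284/401 = 0.70823, p̂₂ = 132/181 = 0.72928.
Pooled p̂ = (284+132)/(401+181) = 416/582 = 0.71478.
SE = √(p̂(1−p̂)(1/n₁+1/n₂)) = √(0.71478·0.28522·0.00801863) = √(0.00163477) = 0.04043.
z = (0.70823 − 0.72928)/0.04043 = -0.02105/0.04043 = -0.521.
p-value = P(Z < -0.521) ≈ 0.3013, so at α = 0.025 we fail to reject H₀.

z = -0.521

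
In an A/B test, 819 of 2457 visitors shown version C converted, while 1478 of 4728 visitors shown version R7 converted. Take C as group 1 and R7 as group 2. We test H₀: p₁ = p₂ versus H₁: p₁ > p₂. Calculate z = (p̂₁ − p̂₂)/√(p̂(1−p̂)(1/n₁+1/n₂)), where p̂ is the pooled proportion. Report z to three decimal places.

z = 1.787

p̂₁ = 819/2457 ≈ 0.333333, p̂₂ = 1478/4728 ≈ 0.312606.
Pooled p̂ = (819+1478)/(2457+4728) = 2297/7185 = 0.319694.
SE = √(0.21749 × 0.000618506) = 0.011598.
z = (0.333333 − 0.312606)/0.011598 = 0.020727/0.011598 = 1.787.
p-value = P(Z > 1.787) ≈ 0.0370.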